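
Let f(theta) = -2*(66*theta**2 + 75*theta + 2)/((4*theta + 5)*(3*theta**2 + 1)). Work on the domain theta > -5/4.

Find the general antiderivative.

F(theta) = -log(2*theta + 5/2) - 5*log(theta**2 + 1/3) + C

Whatever form F(theta) takes, F'(theta) = f(theta) is non-negotiable.
Check: d/dtheta[-log(2*theta + 5/2) - 5*log(theta**2 + 1/3)] = (-132*theta**2 - 150*theta - 4)/(12*theta**3 + 15*theta**2 + 4*theta + 5), which equals f(theta).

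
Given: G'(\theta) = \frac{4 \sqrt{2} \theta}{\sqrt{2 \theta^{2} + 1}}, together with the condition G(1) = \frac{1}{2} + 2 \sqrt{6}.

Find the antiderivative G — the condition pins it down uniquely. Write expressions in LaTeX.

G(\theta) = 2 \sqrt{4 \theta^{2} + 2} + \frac{1}{2}

G'(\theta) matches the chain-rule pattern g'(h)*h' with inner function h(\theta) = 4 \theta^{2} + 2; substituting u = h(\theta) collapses the integral.
A general antiderivative is 2 \sqrt{4 \theta^{2} + 2} + C.
The condition gives C = \frac{1}{2} + 2 \sqrt{6} - (2 \sqrt{6}) = \frac{1}{2}.
So G(\theta) = 2 \sqrt{4 \theta^{2} + 2} + \frac{1}{2}.
Check: d/d\theta[2 \sqrt{4 \theta^{2} + 2} + \frac{1}{2}] = \frac{4 \sqrt{2} \theta}{\sqrt{2 \theta^{2} + 1}} = G'(\theta).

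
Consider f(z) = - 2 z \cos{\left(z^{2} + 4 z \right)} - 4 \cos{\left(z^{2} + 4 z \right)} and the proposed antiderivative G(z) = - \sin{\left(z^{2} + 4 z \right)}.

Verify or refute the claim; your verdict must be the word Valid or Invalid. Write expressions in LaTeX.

d/dz[G] = - 2 z \cos{\left(z^{2} + 4 z \right)} - 4 \cos{\left(z^{2} + 4 z \right)}
This equals f(z) exactly, so the claim holds.

Valid - the claim checks out under differentiation.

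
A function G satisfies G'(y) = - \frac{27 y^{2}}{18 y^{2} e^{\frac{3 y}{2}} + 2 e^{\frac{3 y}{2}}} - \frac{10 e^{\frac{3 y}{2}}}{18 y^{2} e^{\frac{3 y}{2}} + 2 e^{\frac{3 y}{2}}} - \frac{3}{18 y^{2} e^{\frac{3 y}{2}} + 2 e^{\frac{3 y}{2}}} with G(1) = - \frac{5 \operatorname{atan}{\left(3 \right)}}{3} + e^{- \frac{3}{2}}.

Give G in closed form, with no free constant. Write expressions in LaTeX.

Integrate term by term and add the pieces.
A general antiderivative is - \frac{5 \operatorname{atan}{\left(3 y \right)}}{3} + e^{- \frac{3 y}{2}} + C.
The condition gives C = - \frac{5 \operatorname{atan}{\left(3 \right)}}{3} + e^{- \frac{3}{2}} - (- \frac{5 \operatorname{atan}{\left(3 \right)}}{3} + e^{- \frac{3}{2}}) = 0.
So G(y) = - \frac{5 \operatorname{atan}{\left(3 y \right)}}{3} + e^{- \frac{3 y}{2}}.
Check: d/dy[- \frac{5 \operatorname{atan}{\left(3 y \right)}}{3} + e^{- \frac{3 y}{2}}] = \frac{- 27 y^{2} - 10 e^{\frac{3 y}{2}} - 3}{18 y^{2} e^{\frac{3 y}{2}} + 2 e^{\frac{3 y}{2}}}, which equals G'(y).

G(y) = - \frac{5 \operatorname{atan}{\left(3 y \right)}}{3} + e^{- \frac{3 y}{2}}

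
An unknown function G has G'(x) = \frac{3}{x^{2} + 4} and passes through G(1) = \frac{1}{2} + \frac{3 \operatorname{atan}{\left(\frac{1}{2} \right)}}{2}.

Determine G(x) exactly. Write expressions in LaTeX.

Differentiate the proposed G(x) back; it has to land on the given G'(x).
A general antiderivative is \frac{3 \operatorname{atan}{\left(\frac{x}{2} \right)}}{2} + C.
The condition gives C = \frac{1}{2} + \frac{3 \operatorname{atan}{\left(\frac{1}{2} \right)}}{2} - (\frac{3 \operatorname{atan}{\left(\frac{1}{2} \right)}}{2}) = \frac{1}{2}.
So G(x) = \frac{3 \operatorname{atan}{\left(\frac{x}{2} \right)}}{2} + \frac{1}{2}.
Check: d/dx[\frac{3 \operatorname{atan}{\left(\frac{x}{2} \right)}}{2} + \frac{1}{2}] = \frac{3}{x^{2} + 4} = G'(x).

G(x) = \frac{3 \operatorname{atan}{\left(\frac{x}{2} \right)}}{2} + \frac{1}{2}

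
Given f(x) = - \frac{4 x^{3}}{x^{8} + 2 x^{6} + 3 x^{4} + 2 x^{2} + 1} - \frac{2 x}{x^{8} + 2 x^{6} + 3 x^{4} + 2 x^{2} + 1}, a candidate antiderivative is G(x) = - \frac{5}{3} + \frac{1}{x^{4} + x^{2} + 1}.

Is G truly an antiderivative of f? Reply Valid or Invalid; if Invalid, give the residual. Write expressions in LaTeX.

d/dx[G] = \frac{- 4 x^{3} - 2 x}{x^{8} + 2 x^{6} + 3 x^{4} + 2 x^{2} + 1}
This equals f(x) exactly, so the claim holds.

Valid - the claim checks out under differentiation.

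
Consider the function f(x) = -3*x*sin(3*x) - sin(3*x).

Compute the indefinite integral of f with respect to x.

The integrand splits into summands that can be handled one at a time.
Check: d/dx[x*cos(3*x) - sin(3*x)/3 + cos(3*x)/3] = -3*x*sin(3*x) - sin(3*x) = f(x).

F(x) = x*cos(3*x) - sin(3*x)/3 + cos(3*x)/3 + C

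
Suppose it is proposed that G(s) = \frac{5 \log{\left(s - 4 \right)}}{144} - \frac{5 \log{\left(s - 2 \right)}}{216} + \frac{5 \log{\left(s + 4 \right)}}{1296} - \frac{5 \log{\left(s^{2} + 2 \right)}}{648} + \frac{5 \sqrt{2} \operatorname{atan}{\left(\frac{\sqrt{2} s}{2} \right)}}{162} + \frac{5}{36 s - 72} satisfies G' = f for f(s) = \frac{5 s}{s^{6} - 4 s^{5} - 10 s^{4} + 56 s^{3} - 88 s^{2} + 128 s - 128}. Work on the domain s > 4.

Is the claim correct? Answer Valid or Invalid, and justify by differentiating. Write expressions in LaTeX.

Valid - differentiating G returns exactly f.

d/ds[G] = \frac{5 s}{s^{6} - 4 s^{5} - 10 s^{4} + 56 s^{3} - 88 s^{2} + 128 s - 128}
This equals f(s) exactly, so the claim holds.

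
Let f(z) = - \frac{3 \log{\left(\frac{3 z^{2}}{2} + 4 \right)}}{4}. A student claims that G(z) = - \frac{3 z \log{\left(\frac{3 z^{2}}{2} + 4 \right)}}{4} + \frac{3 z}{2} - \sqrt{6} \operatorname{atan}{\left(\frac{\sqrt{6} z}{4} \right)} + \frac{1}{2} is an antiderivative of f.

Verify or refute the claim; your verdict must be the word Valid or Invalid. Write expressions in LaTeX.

d/dz[G] = - \frac{3 \log{\left(\frac{3 z^{2}}{2} + 4 \right)}}{4}
This equals f(z) exactly, so the claim holds.

Valid. The derivative of G reproduces f.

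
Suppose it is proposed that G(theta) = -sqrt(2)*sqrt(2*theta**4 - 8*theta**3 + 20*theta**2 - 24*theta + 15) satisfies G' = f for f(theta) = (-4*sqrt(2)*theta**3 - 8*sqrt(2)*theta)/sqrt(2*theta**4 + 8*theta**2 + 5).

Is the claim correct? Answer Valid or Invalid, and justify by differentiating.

d/dtheta[G] = (-4*sqrt(2)*theta**3 + 12*sqrt(2)*theta**2 - 20*sqrt(2)*theta + 12*sqrt(2))/sqrt(2*theta**4 - 8*theta**3 + 20*theta**2 - 24*theta + 15)
d/dtheta[G] - f(theta) = (-4*sqrt(2)*theta**3*sqrt(2*theta**4 + 8*theta**2 + 5) + 4*sqrt(2)*theta**3*sqrt(2*theta**4 - 8*theta**3 + 20*theta**2 - 24*theta + 15) + 12*sqrt(2)*theta**2*sqrt(2*theta**4 + 8*theta**2 + 5) - 20*sqrt(2)*theta*sqrt(2*theta**4 + 8*theta**2 + 5) + 8*sqrt(2)*theta*sqrt(2*theta**4 - 8*theta**3 + 20*theta**2 - 24*theta + 15) + 12*sqrt(2)*sqrt(2*theta**4 + 8*theta**2 + 5))/(sqrt(2*theta**4 + 8*theta**2 + 5)*sqrt(2*theta**4 - 8*theta**3 + 20*theta**2 - 24*theta + 15)) != 0.

Invalid: d/dtheta[G] - f = (-4*sqrt(2)*theta**3*sqrt(2*theta**4 + 8*theta**2 + 5) + 4*sqrt(2)*theta**3*sqrt(2*theta**4 - 8*theta**3 + 20*theta**2 - 24*theta + 15) + 12*sqrt(2)*theta**2*sqrt(2*theta**4 + 8*theta**2 + 5) - 20*sqrt(2)*theta*sqrt(2*theta**4 + 8*theta**2 + 5) + 8*sqrt(2)*theta*sqrt(2*theta**4 - 8*theta**3 + 20*theta**2 - 24*theta + 15) + 12*sqrt(2)*sqrt(2*theta**4 + 8*theta**2 + 5))/(sqrt(2*theta**4 + 8*theta**2 + 5)*sqrt(2*theta**4 - 8*theta**3 + 20*theta**2 - 24*theta + 15)), which is not 0.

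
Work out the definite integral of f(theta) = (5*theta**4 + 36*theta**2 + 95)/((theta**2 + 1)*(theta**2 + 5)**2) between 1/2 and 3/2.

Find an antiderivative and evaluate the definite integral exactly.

Antiderivative: F(theta) = (4*theta**2*atan(theta) - theta + 20*atan(theta))/(theta**2 + 5); value = -4*atan(1/2) - 68/609 + 4*atan(3/2)

A candidate is checked by its d/dtheta: the result must match f(theta).
F(theta) = (4*theta**2*atan(theta) - theta + 20*atan(theta))/(theta**2 + 5) is an antiderivative of f.
Check: d/dtheta[(4*theta**2*atan(theta) - theta + 20*atan(theta))/(theta**2 + 5)] = (5*theta**4 + 36*theta**2 + 95)/(theta**6 + 11*theta**4 + 35*theta**2 + 25), which equals f(theta).
F(3/2) = -6/29 + 4*atan(3/2); F(1/2) = -2/21 + 4*atan(1/2).
Integral = F(3/2) - F(1/2) = -4*atan(1/2) - 68/609 + 4*atan(3/2).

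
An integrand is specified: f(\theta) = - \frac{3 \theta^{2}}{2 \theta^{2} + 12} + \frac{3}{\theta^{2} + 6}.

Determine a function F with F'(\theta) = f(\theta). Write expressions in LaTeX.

Integrate term by term and add the pieces.
Check: d/d\theta[\frac{- 3 \theta + 4 \sqrt{6} \operatorname{atan}{\left(\frac{\sqrt{6} \theta}{6} \right)}}{2}] = \frac{6 - 3 \theta^{2}}{2 \theta^{2} + 12}, which equals f(\theta).

An antiderivative is F(\theta) = \frac{- 3 \theta + 4 \sqrt{6} \operatorname{atan}{\left(\frac{\sqrt{6} \theta}{6} \right)}}{2}.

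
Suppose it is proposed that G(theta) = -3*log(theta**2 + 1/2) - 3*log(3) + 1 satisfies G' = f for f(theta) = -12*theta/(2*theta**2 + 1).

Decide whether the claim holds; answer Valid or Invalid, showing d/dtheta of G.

d/dtheta[G] = -12*theta/(2*theta**2 + 1)
This equals f(theta) exactly, so the claim holds.

Valid - the claim checks out under differentiation.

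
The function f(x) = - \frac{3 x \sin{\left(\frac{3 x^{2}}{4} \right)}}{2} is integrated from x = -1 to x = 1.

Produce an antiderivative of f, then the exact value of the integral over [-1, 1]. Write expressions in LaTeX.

The substitution u = \frac{3 x^{2}}{4} works: f is exactly (dF/du)*(du/dx) for that inner function.
F(x) = \cos{\left(\frac{3 x^{2}}{4} \right)} is an antiderivative of f.
Check: d/dx[\cos{\left(\frac{3 x^{2}}{4} \right)}] = - \frac{3 x \sin{\left(\frac{3 x^{2}}{4} \right)}}{2} = f(x).
F(1) = \cos{\left(\frac{3}{4} \right)}; F(-1) = \cos{\left(\frac{3}{4} \right)}.
Integral = F(1) - F(-1) = 0.

Antiderivative: F(x) = \cos{\left(\frac{3 x^{2}}{4} \right)}; value = 0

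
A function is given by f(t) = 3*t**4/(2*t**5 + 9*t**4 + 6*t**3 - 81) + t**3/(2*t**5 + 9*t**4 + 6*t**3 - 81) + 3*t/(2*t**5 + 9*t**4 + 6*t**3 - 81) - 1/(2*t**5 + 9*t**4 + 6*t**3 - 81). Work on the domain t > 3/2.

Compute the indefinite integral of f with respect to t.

F(t) = 353*log(t - 3/2)/3402 + 1307*log(t + 3)/972 + 13*log(t**2 + 3)/504 - 13*sqrt(3)*atan(sqrt(3)*t/3)/84 + 103/(54*t + 162) + C

Factor the denominator ((t + 3)**2*(2*t - 3)*(t**2 + 3)) and decompose: f = 13*(t - 9)/(252*(t**2 + 3)) + 353/(1701*(2*t - 3)) + 1307/(972*(t + 3)) - 103/(54*(t + 3)**2); each piece integrates to a log, atan, or power term.
Check: d/dt[353*log(t - 3/2)/3402 + 1307*log(t + 3)/972 + 13*log(t**2 + 3)/504 - 13*sqrt(3)*atan(sqrt(3)*t/3)/84 + 103/(54*t + 162)] = (3*t**4 + t**3 + 3*t - 1)/(2*t**5 + 9*t**4 + 6*t**3 - 81), which equals f(t).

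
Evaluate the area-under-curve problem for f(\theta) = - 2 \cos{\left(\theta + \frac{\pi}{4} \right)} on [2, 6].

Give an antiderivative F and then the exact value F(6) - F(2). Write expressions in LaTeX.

A candidate is checked by its d/d\theta: the result must match f(\theta).
F(\theta) = - 2 \sin{\left(\theta + \frac{\pi}{4} \right)} is an antiderivative of f.
Check: d/d\theta[- 2 \sin{\left(\theta + \frac{\pi}{4} \right)}] = - 2 \cos{\left(\theta + \frac{\pi}{4} \right)} = f(\theta).
F(6) = - 2 \sin{\left(\frac{\pi}{4} + 6 \right)}; F(2) = - 2 \sin{\left(\frac{\pi}{4} + 2 \right)}.
Integral = F(6) - F(2) = - 2 \sin{\left(\frac{\pi}{4} + 6 \right)} + 2 \sin{\left(\frac{\pi}{4} + 2 \right)}.

Antiderivative: F(\theta) = - 2 \sin{\left(\theta + \frac{\pi}{4} \right)}; value = - 2 \sin{\left(\frac{\pi}{4} + 6 \right)} + 2 \sin{\left(\frac{\pi}{4} + 2 \right)}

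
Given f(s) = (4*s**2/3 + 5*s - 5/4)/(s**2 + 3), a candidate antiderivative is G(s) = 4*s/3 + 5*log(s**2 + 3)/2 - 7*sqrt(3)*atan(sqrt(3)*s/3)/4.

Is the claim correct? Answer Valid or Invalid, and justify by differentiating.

d/ds[G] = (16*s**2 + 60*s - 15)/(12*s**2 + 36)
This equals f(s) exactly, so the claim holds.

Valid - differentiating G returns exactly f.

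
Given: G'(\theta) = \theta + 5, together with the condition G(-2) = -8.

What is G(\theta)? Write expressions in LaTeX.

Differentiate the proposed G(\theta) back; it has to land on the given G'(\theta).
A general antiderivative is \frac{\theta^{2}}{2} + 5 \theta + C.
The condition gives C = -8 - (-8) = 0.
So G(\theta) = \frac{\theta^{2}}{2} + 5 \theta.
Check: d/d\theta[\frac{\theta^{2}}{2} + 5 \theta] = \theta + 5 = G'(\theta).

G(\theta) = \frac{\theta^{2}}{2} + 5 \theta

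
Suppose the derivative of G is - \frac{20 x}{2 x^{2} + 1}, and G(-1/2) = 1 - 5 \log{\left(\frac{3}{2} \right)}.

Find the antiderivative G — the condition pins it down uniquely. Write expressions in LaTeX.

The substitution u = 2 x^{2} + 1 works: G'(x) is exactly (dG/du)*(du/dx) for that inner function.
A general antiderivative is - 5 \log{\left(2 x^{2} + 1 \right)} + C.
The condition gives C = 1 - 5 \log{\left(\frac{3}{2} \right)} - (- 5 \log{\left(\frac{3}{2} \right)}) = 1.
So G(x) = 1 - 5 \log{\left(2 x^{2} + 1 \right)}.
Check: d/dx[1 - 5 \log{\left(2 x^{2} + 1 \right)}] = - \frac{20 x}{2 x^{2} + 1} = G'(x).

G(x) = 1 - 5 \log{\left(2 x^{2} + 1 \right)}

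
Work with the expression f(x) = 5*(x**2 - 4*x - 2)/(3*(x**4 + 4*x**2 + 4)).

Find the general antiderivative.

f has the shape u'v + uv' for u = 1/(3*x**2/2 + 3) and v = 5 - 5*x/2 — it is the derivative of the product u*v.
Check: d/dx[-5*(x - 2)/(3*(x**2 + 2))] = (5*x**2 - 20*x - 10)/(3*x**4 + 12*x**2 + 12), which equals f(x).

F(x) = -5*(x - 2)/(3*(x**2 + 2)) + C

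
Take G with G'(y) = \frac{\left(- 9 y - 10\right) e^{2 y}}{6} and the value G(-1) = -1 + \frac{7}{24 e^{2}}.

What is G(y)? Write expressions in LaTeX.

G(y) = \frac{\left(- 18 y - 11\right) e^{2 y} - 24}{24}

Recognize the product-rule pattern: G'(y) = u'v + uv' with u = - \frac{3 y}{4} - \frac{11}{24}, v = e^{2 y}, so integration by parts undoes it.
A general antiderivative is \frac{\left(- 18 y - 11\right) e^{2 y}}{24} + C.
The condition gives C = -1 + \frac{7}{24 e^{2}} - (\frac{7}{24 e^{2}}) = -1.
So G(y) = \frac{\left(- 18 y - 11\right) e^{2 y} - 24}{24}.
Check: d/dy[\frac{\left(- 18 y - 11\right) e^{2 y} - 24}{24}] = - \frac{3 y e^{2 y}}{2} - \frac{5 e^{2 y}}{3}, which equals G'(y).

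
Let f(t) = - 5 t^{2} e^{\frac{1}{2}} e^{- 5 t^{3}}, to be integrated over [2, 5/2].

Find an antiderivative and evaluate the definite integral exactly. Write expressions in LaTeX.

The substitution u = \frac{1}{2} - 5 t^{3} works: f is exactly (dF/du)*(du/dt) for that inner function.
F(t) = \frac{e^{\frac{1}{2}} e^{- 5 t^{3}}}{3} is an antiderivative of f.
Check: d/dt[\frac{e^{\frac{1}{2}} e^{- 5 t^{3}}}{3}] = - 5 t^{2} e^{\frac{1}{2}} e^{- 5 t^{3}} = f(t).
F(5/2) = \frac{1}{3 e^{\frac{621}{8}}}; F(2) = \frac{1}{3 e^{\frac{79}{2}}}.
Integral = F(5/2) - F(2) = - \frac{1}{3 e^{\frac{79}{2}}} + \frac{1}{3 e^{\frac{621}{8}}}.

Antiderivative: F(t) = \frac{e^{\frac{1}{2}} e^{- 5 t^{3}}}{3}; value = - \frac{1}{3 e^{\frac{79}{2}}} + \frac{1}{3 e^{\frac{621}{8}}}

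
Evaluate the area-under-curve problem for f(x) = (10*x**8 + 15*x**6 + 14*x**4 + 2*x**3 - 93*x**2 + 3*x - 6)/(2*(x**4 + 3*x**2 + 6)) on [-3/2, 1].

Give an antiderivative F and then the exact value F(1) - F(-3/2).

Differentiate the proposed F(x) back; it has to land on f(x) exactly.
F(x) = x**5 - 5*x**3/2 - x/2 + log(x**4/3 + x**2 + 2)/4 is an antiderivative of f.
Check: d/dx[x**5 - 5*x**3/2 - x/2 + log(x**4/3 + x**2 + 2)/4] = (10*x**8 + 15*x**6 + 14*x**4 + 2*x**3 - 93*x**2 + 3*x - 6)/(2*x**4 + 6*x**2 + 12), which equals f(x).
F(1) = -2 + log(10/3)/4; F(-3/2) = log(95/16)/4 + 51/32.
Integral = F(1) - F(-3/2) = -115/32 - log(95/8)/4 + log(20/3)/4.

Antiderivative: F(x) = x**5 - 5*x**3/2 - x/2 + log(x**4/3 + x**2 + 2)/4; value = -115/32 - log(95/8)/4 + log(20/3)/4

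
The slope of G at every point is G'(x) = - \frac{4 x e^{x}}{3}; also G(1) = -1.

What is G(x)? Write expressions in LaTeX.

G(x) = \frac{4 \left(1 - x\right) e^{x} - 3}{3}

Recognize the product-rule pattern: G'(x) = u'v + uv' with u = \frac{4}{3} - \frac{4 x}{3}, v = e^{x}, so integration by parts undoes it.
A general antiderivative is \frac{\left(4 - 4 x\right) e^{x}}{3} + C.
The condition gives C = -1 - (0) = -1.
So G(x) = \frac{4 \left(1 - x\right) e^{x} - 3}{3}.
Check: d/dx[\frac{4 \left(1 - x\right) e^{x} - 3}{3}] = - \frac{4 x e^{x}}{3} = G'(x).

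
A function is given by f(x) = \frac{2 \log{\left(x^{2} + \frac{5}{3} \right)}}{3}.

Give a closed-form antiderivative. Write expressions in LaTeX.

An antiderivative is F(x) = \frac{2 \left(3 x \log{\left(x^{2} + \frac{5}{3} \right)} - 6 x + 2 \sqrt{15} \operatorname{atan}{\left(\frac{\sqrt{15} x}{5} \right)}\right)}{9}.

Whatever form F(x) takes, F'(x) = f(x) is non-negotiable.
Check: d/dx[\frac{2 \left(3 x \log{\left(x^{2} + \frac{5}{3} \right)} - 6 x + 2 \sqrt{15} \operatorname{atan}{\left(\frac{\sqrt{15} x}{5} \right)}\right)}{9}] = \frac{2 \log{\left(x^{2} + \frac{5}{3} \right)}}{3} = f(x).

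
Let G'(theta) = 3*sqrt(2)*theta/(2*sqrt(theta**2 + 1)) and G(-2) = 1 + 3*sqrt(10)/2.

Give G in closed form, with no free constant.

G(theta) = (3*sqrt(2)*sqrt(theta**2 + 1) + 2)/2

G'(theta) matches the chain-rule pattern g'(h)*h' with inner function h(theta) = 2*theta**2 + 2; substituting u = h(theta) collapses the integral.
A general antiderivative is 3*sqrt(2*theta**2 + 2)/2 + C.
The condition gives C = 1 + 3*sqrt(10)/2 - (3*sqrt(10)/2) = 1.
So G(theta) = (3*sqrt(2)*sqrt(theta**2 + 1) + 2)/2.
Check: d/dtheta[(3*sqrt(2)*sqrt(theta**2 + 1) + 2)/2] = 3*sqrt(2)*theta/(2*sqrt(theta**2 + 1)) = G'(theta).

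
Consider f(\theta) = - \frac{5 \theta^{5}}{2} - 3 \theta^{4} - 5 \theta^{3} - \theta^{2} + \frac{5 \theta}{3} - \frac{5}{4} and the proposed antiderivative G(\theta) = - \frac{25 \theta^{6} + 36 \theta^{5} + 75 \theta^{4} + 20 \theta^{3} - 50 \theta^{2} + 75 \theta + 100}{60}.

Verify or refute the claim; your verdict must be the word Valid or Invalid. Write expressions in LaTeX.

d/d\theta[G] = - \frac{5 \theta^{5}}{2} - 3 \theta^{4} - 5 \theta^{3} - \theta^{2} + \frac{5 \theta}{3} - \frac{5}{4}
This equals f(\theta) exactly, so the claim holds.

Valid - differentiating G returns exactly f.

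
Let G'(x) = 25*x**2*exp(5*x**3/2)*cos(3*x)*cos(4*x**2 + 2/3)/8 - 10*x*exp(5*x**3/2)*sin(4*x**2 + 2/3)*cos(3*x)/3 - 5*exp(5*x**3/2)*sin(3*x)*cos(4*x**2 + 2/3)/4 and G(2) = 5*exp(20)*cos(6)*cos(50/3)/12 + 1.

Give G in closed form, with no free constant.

G(x) = 5*exp(5*x**3/2)*cos(3*x)*cos(4*x**2 + 2/3)/12 + 1

Integrate term by term and add the pieces.
A general antiderivative is 5*exp(5*x**3/2)*cos(3*x)*cos(4*x**2 + 2/3)/12 + C.
The condition gives C = 5*exp(20)*cos(6)*cos(50/3)/12 + 1 - (5*exp(20)*cos(6)*cos(50/3)/12) = 1.
So G(x) = 5*exp(5*x**3/2)*cos(3*x)*cos(4*x**2 + 2/3)/12 + 1.
Check: d/dx[5*exp(5*x**3/2)*cos(3*x)*cos(4*x**2 + 2/3)/12 + 1] = 25*x**2*exp(5*x**3/2)*cos(3*x)*cos(4*x**2 + 2/3)/8 - 10*x*exp(5*x**3/2)*sin(4*x**2 + 2/3)*cos(3*x)/3 - 5*exp(5*x**3/2)*sin(3*x)*cos(4*x**2 + 2/3)/4 = G'(x).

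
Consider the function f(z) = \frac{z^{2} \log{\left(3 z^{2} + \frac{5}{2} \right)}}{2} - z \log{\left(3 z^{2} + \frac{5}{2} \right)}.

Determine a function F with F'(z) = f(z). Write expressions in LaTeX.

Integrate term by term and add the pieces.
Check: d/dz[\frac{z^{3} \log{\left(3 z^{2} + \frac{5}{2} \right)}}{6} - \frac{z^{3}}{9} - \frac{z^{2} \log{\left(3 z^{2} + \frac{5}{2} \right)}}{2} + \frac{z^{2}}{2} + \frac{5 z}{18} - \frac{5 \log{\left(z^{2} + \frac{5}{6} \right)}}{12} - \frac{5 \sqrt{30} \operatorname{atan}{\left(\frac{\sqrt{30} z}{5} \right)}}{108}] = \frac{z^{2} \log{\left(3 z^{2} + \frac{5}{2} \right)}}{2} - z \log{\left(3 z^{2} + \frac{5}{2} \right)} = f(z).

An antiderivative is F(z) = \frac{z^{3} \log{\left(3 z^{2} + \frac{5}{2} \right)}}{6} - \frac{z^{3}}{9} - \frac{z^{2} \log{\left(3 z^{2} + \frac{5}{2} \right)}}{2} + \frac{z^{2}}{2} + \frac{5 z}{18} - \frac{5 \log{\left(z^{2} + \frac{5}{6} \right)}}{12} - \frac{5 \sqrt{30} \operatorname{atan}{\left(\frac{\sqrt{30} z}{5} \right)}}{108}.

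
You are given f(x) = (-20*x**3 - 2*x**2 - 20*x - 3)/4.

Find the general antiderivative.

A candidate is checked by its d/dx: the result must match f(x).
Check: d/dx[-5*x**4/4 - x**3/6 - 5*x**2/2 - 3*x/4] = -5*x**3 - x**2/2 - 5*x - 3/4, which equals f(x).

F(x) = -5*x**4/4 - x**3/6 - 5*x**2/2 - 3*x/4 + C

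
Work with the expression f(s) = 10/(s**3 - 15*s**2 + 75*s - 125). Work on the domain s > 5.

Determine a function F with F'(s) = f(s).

An antiderivative is F(s) = -5/(s - 5)**2.

For F(s) to be correct the identity F'(s) - f(s) = 0 must hold.
Check: d/ds[-5/(s - 5)**2] = 10/(s**3 - 15*s**2 + 75*s - 125) = f(s).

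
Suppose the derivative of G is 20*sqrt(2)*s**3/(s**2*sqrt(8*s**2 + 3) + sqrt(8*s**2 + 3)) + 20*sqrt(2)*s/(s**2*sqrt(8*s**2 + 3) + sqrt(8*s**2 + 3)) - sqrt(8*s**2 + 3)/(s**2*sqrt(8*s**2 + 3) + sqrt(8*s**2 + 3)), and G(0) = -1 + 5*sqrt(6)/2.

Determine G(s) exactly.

Integrate term by term and add the pieces.
A general antiderivative is 5*sqrt(4*s**2 + 3/2) - atan(s) + C.
The condition gives C = -1 + 5*sqrt(6)/2 - (5*sqrt(6)/2) = -1.
So G(s) = 5*sqrt(4*s**2 + 3/2) - atan(s) - 1.
Check: d/ds[5*sqrt(4*s**2 + 3/2) - atan(s) - 1] = (20*sqrt(2)*s**3 + 20*sqrt(2)*s - sqrt(8*s**2 + 3))/(s**2*sqrt(8*s**2 + 3) + sqrt(8*s**2 + 3)), which equals G'(s).

G(s) = 5*sqrt(4*s**2 + 3/2) - atan(s) - 1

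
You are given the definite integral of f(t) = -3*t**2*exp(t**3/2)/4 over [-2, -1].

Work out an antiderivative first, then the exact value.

Antiderivative: F(t) = -exp(t**3/2)/2; value = -exp(-1/2)/2 + exp(-4)/2

The substitution u = t**3/2 works: f is exactly (dF/du)*(du/dt) for that inner function.
F(t) = -exp(t**3/2)/2 is an antiderivative of f.
Check: d/dt[-exp(t**3/2)/2] = -3*t**2*exp(t**3/2)/4 = f(t).
F(-1) = -exp(-1/2)/2; F(-2) = -exp(-4)/2.
Integral = F(-1) - F(-2) = -exp(-1/2)/2 + exp(-4)/2.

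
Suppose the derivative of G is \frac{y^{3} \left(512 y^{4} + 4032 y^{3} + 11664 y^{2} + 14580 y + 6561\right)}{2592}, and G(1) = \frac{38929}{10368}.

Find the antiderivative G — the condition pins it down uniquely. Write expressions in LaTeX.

The substitution u = - \frac{y^{2}}{3} - \frac{3 y}{4} works: G'(y) is exactly (dG/du)*(du/dy) for that inner function.
A general antiderivative is 2 \left(- \frac{y^{2}}{3} - \frac{3 y}{4}\right)^{4} + C.
The condition gives C = \frac{38929}{10368} - (\frac{28561}{10368}) = 1.
So G(y) = 2 \left(- \frac{y^{2}}{3} - \frac{3 y}{4}\right)^{4} + 1.
Check: d/dy[2 \left(- \frac{y^{2}}{3} - \frac{3 y}{4}\right)^{4} + 1] = \frac{16 y^{7}}{81} + \frac{14 y^{6}}{9} + \frac{9 y^{5}}{2} + \frac{45 y^{4}}{8} + \frac{81 y^{3}}{32}, which equals G'(y).

G(y) = 2 \left(- \frac{y^{2}}{3} - \frac{3 y}{4}\right)^{4} + 1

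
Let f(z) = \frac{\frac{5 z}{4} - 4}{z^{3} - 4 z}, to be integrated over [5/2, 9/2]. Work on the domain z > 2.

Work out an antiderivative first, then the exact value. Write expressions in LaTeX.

Antiderivative: F(z) = \log{\left(z \right)} - \frac{3 \log{\left(z - 2 \right)}}{16} - \frac{13 \log{\left(z + 2 \right)}}{16}; value = - \frac{13 \log{\left(\frac{13}{2} \right)}}{16} - \frac{19 \log{\left(\frac{5}{2} \right)}}{16} - \frac{3 \log{\left(2 \right)}}{16} + \frac{29 \log{\left(\frac{9}{2} \right)}}{16}

The denominator factors as 4 z \left(z - 2\right) \left(z + 2\right); partial fractions split f into directly integrable pieces: - \frac{13}{16 \left(z + 2\right)} - \frac{3}{16 \left(z - 2\right)} + \frac{1}{z}.
F(z) = \log{\left(z \right)} - \frac{3 \log{\left(z - 2 \right)}}{16} - \frac{13 \log{\left(z + 2 \right)}}{16} is an antiderivative of f.
Check: d/dz[\log{\left(z \right)} - \frac{3 \log{\left(z - 2 \right)}}{16} - \frac{13 \log{\left(z + 2 \right)}}{16}] = \frac{5 z - 16}{4 z^{3} - 16 z}, which equals f(z).
F(9/2) = - \frac{13 \log{\left(\frac{13}{2} \right)}}{16} - \frac{3 \log{\left(\frac{5}{2} \right)}}{16} + \log{\left(\frac{9}{2} \right)}; F(5/2) = - \frac{13 \log{\left(\frac{9}{2} \right)}}{16} + \frac{3 \log{\left(2 \right)}}{16} + \log{\left(\frac{5}{2} \right)}.
Integral = F(9/2) - F(5/2) = - \frac{13 \log{\left(\frac{13}{2} \right)}}{16} - \frac{19 \log{\left(\frac{5}{2} \right)}}{16} - \frac{3 \log{\left(2 \right)}}{16} + \frac{29 \log{\left(\frac{9}{2} \right)}}{16}.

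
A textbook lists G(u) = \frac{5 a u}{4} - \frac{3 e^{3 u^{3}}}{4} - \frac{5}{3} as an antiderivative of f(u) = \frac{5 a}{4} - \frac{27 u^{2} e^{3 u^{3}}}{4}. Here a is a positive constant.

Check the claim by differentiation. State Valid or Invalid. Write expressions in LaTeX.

Valid - the claim checks out under differentiation.

d/du[G] = \frac{5 a}{4} - \frac{27 u^{2} e^{3 u^{3}}}{4}
This equals f(u) exactly, so the claim holds.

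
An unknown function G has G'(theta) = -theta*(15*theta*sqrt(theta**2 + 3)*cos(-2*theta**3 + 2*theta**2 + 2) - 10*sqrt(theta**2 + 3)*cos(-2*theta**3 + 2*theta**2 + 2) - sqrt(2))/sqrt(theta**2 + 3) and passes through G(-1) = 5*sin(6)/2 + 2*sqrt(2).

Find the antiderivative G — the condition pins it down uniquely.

Since d/dtheta undoes antidifferentiation here, G(theta) must give back the stated G'(theta).
A general antiderivative is sqrt(2*theta**2 + 6) + 5*sin(-2*theta**3 + 2*theta**2 + 2)/2 + C.
The condition gives C = 5*sin(6)/2 + 2*sqrt(2) - (5*sin(6)/2 + 2*sqrt(2)) = 0.
So G(theta) = sqrt(2*theta**2 + 6) + 5*sin(-2*theta**3 + 2*theta**2 + 2)/2.
Check: d/dtheta[sqrt(2*theta**2 + 6) + 5*sin(-2*theta**3 + 2*theta**2 + 2)/2] = (-15*theta**2*sqrt(theta**2 + 3)*cos(-2*theta**3 + 2*theta**2 + 2) + 10*theta*sqrt(theta**2 + 3)*cos(-2*theta**3 + 2*theta**2 + 2) + sqrt(2)*theta)/sqrt(theta**2 + 3), which equals G'(theta).

G(theta) = sqrt(2*theta**2 + 6) + 5*sin(-2*theta**3 + 2*theta**2 + 2)/2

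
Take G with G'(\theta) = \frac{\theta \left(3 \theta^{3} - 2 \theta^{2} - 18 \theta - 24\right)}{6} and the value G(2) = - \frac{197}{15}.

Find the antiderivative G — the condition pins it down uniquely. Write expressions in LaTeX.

A candidate passes only if d/d\theta[G] lands on the given G'(\theta) exactly.
A general antiderivative is \frac{\theta^{5}}{10} - \frac{\theta^{4}}{12} - \theta^{3} - 2 \theta^{2} + C.
The condition gives C = - \frac{197}{15} - (- \frac{212}{15}) = 1.
So G(\theta) = \frac{6 \theta^{5} - 5 \theta^{4} - 60 \theta^{3} - 120 \theta^{2} + 60}{60}.
Check: d/d\theta[\frac{6 \theta^{5} - 5 \theta^{4} - 60 \theta^{3} - 120 \theta^{2} + 60}{60}] = \frac{\theta^{4}}{2} - \frac{\theta^{3}}{3} - 3 \theta^{2} - 4 \theta, which equals G'(\theta).

G(\theta) = \frac{6 \theta^{5} - 5 \theta^{4} - 60 \theta^{3} - 120 \theta^{2} + 60}{60}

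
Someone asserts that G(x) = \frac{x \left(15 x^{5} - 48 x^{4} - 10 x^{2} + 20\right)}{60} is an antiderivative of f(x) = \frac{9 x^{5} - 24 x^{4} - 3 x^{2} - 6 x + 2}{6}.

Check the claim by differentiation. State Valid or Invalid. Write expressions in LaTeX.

Invalid: d/dx[G] - f = x, which is not 0.

d/dx[G] = \frac{3 x^{5}}{2} - 4 x^{4} - \frac{x^{2}}{2} + \frac{1}{3}
d/dx[G] - f(x) = x != 0.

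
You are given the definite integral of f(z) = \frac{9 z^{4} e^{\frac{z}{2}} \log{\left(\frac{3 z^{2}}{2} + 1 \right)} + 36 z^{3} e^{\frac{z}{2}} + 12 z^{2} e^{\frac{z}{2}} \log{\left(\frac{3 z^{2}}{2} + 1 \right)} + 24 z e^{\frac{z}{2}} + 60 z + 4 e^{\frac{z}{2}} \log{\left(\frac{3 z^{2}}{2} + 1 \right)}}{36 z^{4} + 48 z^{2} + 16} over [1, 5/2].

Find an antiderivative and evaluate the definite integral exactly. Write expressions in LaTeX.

Antiderivative: F(z) = \frac{3 z^{2} e^{\frac{z}{2}} \log{\left(\frac{3 z^{2}}{2} + 1 \right)} + 2 e^{\frac{z}{2}} \log{\left(\frac{3 z^{2}}{2} + 1 \right)} - 5}{2 \left(3 z^{2} + 2\right)}; value = - \frac{e^{\frac{1}{2}} \log{\left(\frac{5}{2} \right)}}{2} + \frac{63}{166} + \frac{e^{\frac{5}{4}} \log{\left(\frac{83}{8} \right)}}{2}

A first test for any F(z): its z-derivative must equal f(z) identically.
F(z) = \frac{3 z^{2} e^{\frac{z}{2}} \log{\left(\frac{3 z^{2}}{2} + 1 \right)} + 2 e^{\frac{z}{2}} \log{\left(\frac{3 z^{2}}{2} + 1 \right)} - 5}{2 \left(3 z^{2} + 2\right)} is an antiderivative of f.
Check: d/dz[\frac{3 z^{2} e^{\frac{z}{2}} \log{\left(\frac{3 z^{2}}{2} + 1 \right)} + 2 e^{\frac{z}{2}} \log{\left(\frac{3 z^{2}}{2} + 1 \right)} - 5}{2 \left(3 z^{2} + 2\right)}] = \frac{9 z^{4} e^{\frac{z}{2}} \log{\left(\frac{3 z^{2}}{2} + 1 \right)} + 36 z^{3} e^{\frac{z}{2}} + 12 z^{2} e^{\frac{z}{2}} \log{\left(\frac{3 z^{2}}{2} + 1 \right)} + 24 z e^{\frac{z}{2}} + 60 z + 4 e^{\frac{z}{2}} \log{\left(\frac{3 z^{2}}{2} + 1 \right)}}{36 z^{4} + 48 z^{2} + 16} = f(z).
F(5/2) = - \frac{10}{83} + \frac{e^{\frac{5}{4}} \log{\left(\frac{83}{8} \right)}}{2}; F(1) = - \frac{1}{2} + \frac{e^{\frac{1}{2}} \log{\left(\frac{5}{2} \right)}}{2}.
Integral = F(5/2) - F(1) = - \frac{e^{\frac{1}{2}} \log{\left(\frac{5}{2} \right)}}{2} + \frac{63}{166} + \frac{e^{\frac{5}{4}} \log{\left(\frac{83}{8} \right)}}{2}.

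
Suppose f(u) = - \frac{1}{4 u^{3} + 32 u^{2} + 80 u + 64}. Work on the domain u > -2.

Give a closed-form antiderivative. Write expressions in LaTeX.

An antiderivative is F(u) = \frac{\left(u + 2\right) \log{\left(u + 2 \right)} - \left(u + 2\right) \log{\left(u + 4 \right)} + 2}{16 \left(u + 2\right)}.

The denominator factors as 4 \left(u + 2\right)^{2} \left(u + 4\right); partial fractions split f into directly integrable pieces: - \frac{1}{16 \left(u + 4\right)} + \frac{1}{16 \left(u + 2\right)} - \frac{1}{8 \left(u + 2\right)^{2}}.
Check: d/du[\frac{\left(u + 2\right) \log{\left(u + 2 \right)} - \left(u + 2\right) \log{\left(u + 4 \right)} + 2}{16 \left(u + 2\right)}] = - \frac{1}{4 u^{3} + 32 u^{2} + 80 u + 64} = f(u).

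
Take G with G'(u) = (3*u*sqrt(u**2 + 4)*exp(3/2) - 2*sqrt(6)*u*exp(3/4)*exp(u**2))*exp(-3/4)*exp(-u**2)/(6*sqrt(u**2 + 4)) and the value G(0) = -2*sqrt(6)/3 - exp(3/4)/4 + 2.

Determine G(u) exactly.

G(u) = sqrt(2)*(-8*sqrt(3)*sqrt(u**2 + 4)*exp(-3/4)*exp(u**2) + 24*sqrt(2)*exp(-3/4)*exp(u**2) - 3*sqrt(2))*exp(3/4)*exp(-u**2)/24

The proposed G(u) is checked by its d/du: the result must match the given G'(u).
A general antiderivative is -2*sqrt(3*u**2/2 + 6)/3 - exp(3/4 - u**2)/4 + C.
The condition gives C = -2*sqrt(6)/3 - exp(3/4)/4 + 2 - (-2*sqrt(6)/3 - exp(3/4)/4) = 2.
So G(u) = sqrt(2)*(-8*sqrt(3)*sqrt(u**2 + 4)*exp(-3/4)*exp(u**2) + 24*sqrt(2)*exp(-3/4)*exp(u**2) - 3*sqrt(2))*exp(3/4)*exp(-u**2)/24.
Check: d/du[sqrt(2)*(-8*sqrt(3)*sqrt(u**2 + 4)*exp(-3/4)*exp(u**2) + 24*sqrt(2)*exp(-3/4)*exp(u**2) - 3*sqrt(2))*exp(3/4)*exp(-u**2)/24] = (3*u*sqrt(u**2 + 4)*exp(3/2) - 2*sqrt(6)*u*exp(3/4)*exp(u**2))*exp(-3/4)*exp(-u**2)/(6*sqrt(u**2 + 4)) = G'(u).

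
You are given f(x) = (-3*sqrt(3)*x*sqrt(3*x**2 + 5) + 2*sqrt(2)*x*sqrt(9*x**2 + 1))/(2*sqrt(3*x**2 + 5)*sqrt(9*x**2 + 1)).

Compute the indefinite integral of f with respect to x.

Differentiate the proposed F(x) back; it has to land on f(x) exactly.
Check: d/dx[(2*sqrt(2)*sqrt(3*x**2 + 5) - sqrt(3)*sqrt(9*x**2 + 1))/6] = (-3*sqrt(3)*x*sqrt(3*x**2 + 5) + 2*sqrt(2)*x*sqrt(9*x**2 + 1))/(2*sqrt(3*x**2 + 5)*sqrt(9*x**2 + 1)) = f(x).

F(x) = (2*sqrt(2)*sqrt(3*x**2 + 5) - sqrt(3)*sqrt(9*x**2 + 1))/6 + C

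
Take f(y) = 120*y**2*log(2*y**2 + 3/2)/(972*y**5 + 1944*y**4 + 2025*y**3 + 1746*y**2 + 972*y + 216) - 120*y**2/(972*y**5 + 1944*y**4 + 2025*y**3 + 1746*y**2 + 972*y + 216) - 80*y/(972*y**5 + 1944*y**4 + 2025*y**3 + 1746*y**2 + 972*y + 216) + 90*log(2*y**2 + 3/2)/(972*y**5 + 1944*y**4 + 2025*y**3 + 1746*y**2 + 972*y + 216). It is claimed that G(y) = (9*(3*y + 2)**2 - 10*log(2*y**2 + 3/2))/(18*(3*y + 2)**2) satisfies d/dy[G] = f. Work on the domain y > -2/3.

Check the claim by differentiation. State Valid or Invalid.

d/dy[G] = (120*y**2*log(2*y**2 + 3/2) - 120*y**2 - 80*y + 90*log(2*y**2 + 3/2))/(972*y**5 + 1944*y**4 + 2025*y**3 + 1746*y**2 + 972*y + 216)
This equals f(y) exactly, so the claim holds.

Valid - differentiating G returns exactly f.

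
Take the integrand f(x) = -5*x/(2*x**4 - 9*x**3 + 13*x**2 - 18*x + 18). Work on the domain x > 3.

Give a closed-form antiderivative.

An antiderivative is F(x) = -5*log(x - 3)/11 + 10*log(x - 3/2)/17 - 25*log(x**2 + 2)/374 + 45*sqrt(2)*atan(sqrt(2)*x/2)/187.

Factor the denominator ((x - 3)*(2*x - 3)*(x**2 + 2)) and decompose: f = -5*(5*x - 18)/(187*(x**2 + 2)) + 20/(17*(2*x - 3)) - 5/(11*(x - 3)); each piece integrates to a log, atan, or power term.
Check: d/dx[-5*log(x - 3)/11 + 10*log(x - 3/2)/17 - 25*log(x**2 + 2)/374 + 45*sqrt(2)*atan(sqrt(2)*x/2)/187] = -5*x/(2*x**4 - 9*x**3 + 13*x**2 - 18*x + 18) = f(x).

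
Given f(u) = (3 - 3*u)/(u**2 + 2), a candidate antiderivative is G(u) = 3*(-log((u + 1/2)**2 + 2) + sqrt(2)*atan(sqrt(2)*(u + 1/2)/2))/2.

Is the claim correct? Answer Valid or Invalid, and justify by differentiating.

d/du[G] = (6 - 12*u)/(4*u**2 + 4*u + 9)
d/du[G] - f(u) = (6*u**2 - 9*u - 15)/(4*u**4 + 4*u**3 + 17*u**2 + 8*u + 18) != 0.

Invalid: d/du[G] - f = (6*u**2 - 9*u - 15)/(4*u**4 + 4*u**3 + 17*u**2 + 8*u + 18), which is not 0.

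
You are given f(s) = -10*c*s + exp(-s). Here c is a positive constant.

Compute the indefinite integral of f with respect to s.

F(s) = -5*c*s**2 - exp(-s) + C

The integrand splits into summands that can be handled one at a time.
Check: d/ds[-5*c*s**2 - exp(-s)] = (-10*c*s*exp(s) + 1)*exp(-s), which equals f(s).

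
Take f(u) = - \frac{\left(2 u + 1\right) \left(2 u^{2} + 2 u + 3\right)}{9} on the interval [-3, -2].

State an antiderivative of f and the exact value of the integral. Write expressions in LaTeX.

Antiderivative: F(u) = - \frac{\left(2 u^{2} + 2 u + 3\right)^{2}}{36}; value = \frac{44}{9}

The substitution w = \frac{u^{2}}{3} + \frac{u}{3} + \frac{1}{2} works: f is exactly (dF/dw)*(dw/du) for that inner function.
F(u) = - \frac{\left(2 u^{2} + 2 u + 3\right)^{2}}{36} is an antiderivative of f.
Check: d/du[- \frac{\left(2 u^{2} + 2 u + 3\right)^{2}}{36}] = - \frac{4 u^{3}}{9} - \frac{2 u^{2}}{3} - \frac{8 u}{9} - \frac{1}{3}, which equals f(u).
F(-2) = - \frac{49}{36}; F(-3) = - \frac{25}{4}.
Integral = F(-2) - F(-3) = \frac{44}{9}.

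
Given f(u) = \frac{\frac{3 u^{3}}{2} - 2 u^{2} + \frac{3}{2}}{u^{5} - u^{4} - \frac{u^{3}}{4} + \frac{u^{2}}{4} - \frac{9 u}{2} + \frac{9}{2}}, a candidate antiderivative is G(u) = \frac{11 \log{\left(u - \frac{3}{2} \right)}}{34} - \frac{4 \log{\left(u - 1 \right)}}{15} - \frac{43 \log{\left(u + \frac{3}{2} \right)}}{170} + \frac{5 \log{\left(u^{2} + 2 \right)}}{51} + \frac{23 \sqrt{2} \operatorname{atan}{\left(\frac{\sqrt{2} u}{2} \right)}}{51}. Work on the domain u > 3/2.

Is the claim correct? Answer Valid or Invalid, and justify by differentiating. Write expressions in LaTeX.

d/du[G] = \frac{6 u^{3} - 8 u^{2} + 6}{4 u^{5} - 4 u^{4} - u^{3} + u^{2} - 18 u + 18}
This equals f(u) exactly, so the claim holds.

Valid - differentiating G returns exactly f.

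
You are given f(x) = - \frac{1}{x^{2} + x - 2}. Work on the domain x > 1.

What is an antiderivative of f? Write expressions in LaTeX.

Factor the denominator (\left(x - 1\right) \left(x + 2\right)) and decompose: f = \frac{1}{3 \left(x + 2\right)} - \frac{1}{3 \left(x - 1\right)}; each piece integrates to a log, atan, or power term.
Check: d/dx[- \frac{\log{\left(x - 1 \right)}}{3} + \frac{\log{\left(x + 2 \right)}}{3}] = - \frac{1}{x^{2} + x - 2} = f(x).

An antiderivative is F(x) = - \frac{\log{\left(x - 1 \right)}}{3} + \frac{\log{\left(x + 2 \right)}}{3}.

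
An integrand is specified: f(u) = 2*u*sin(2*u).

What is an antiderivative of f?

Since d/du undoes antidifferentiation here, F'(u) = f(u) is required of F(u).
Check: d/du[-u*cos(2*u) + sin(2*u)/2] = 2*u*sin(2*u) = f(u).

An antiderivative is F(u) = -u*cos(2*u) + sin(2*u)/2.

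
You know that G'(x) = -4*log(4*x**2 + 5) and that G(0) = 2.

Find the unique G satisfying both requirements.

Recover the given G'(x) by differentiating a candidate G(x); any mismatch rules it out.
A general antiderivative is -4*x*log(4*x**2 + 5) + 8*x - 4*sqrt(5)*atan(2*sqrt(5)*x/5) + C.
The condition gives C = 2 - (0) = 2.
So G(x) = 2*(-2*x*log(4*x**2 + 5) + 4*x - 2*sqrt(5)*atan(2*sqrt(5)*x/5) + 1).
Check: d/dx[2*(-2*x*log(4*x**2 + 5) + 4*x - 2*sqrt(5)*atan(2*sqrt(5)*x/5) + 1)] = -4*log(4*x**2 + 5) = G'(x).

G(x) = 2*(-2*x*log(4*x**2 + 5) + 4*x - 2*sqrt(5)*atan(2*sqrt(5)*x/5) + 1)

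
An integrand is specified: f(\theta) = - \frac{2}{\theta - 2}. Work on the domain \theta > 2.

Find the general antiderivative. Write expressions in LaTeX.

Whatever form F(\theta) takes, F'(\theta) = f(\theta) is non-negotiable.
Check: d/d\theta[- 2 \log{\left(\theta - 2 \right)}] = - \frac{2}{\theta - 2} = f(\theta).

F(\theta) = - 2 \log{\left(\theta - 2 \right)} + C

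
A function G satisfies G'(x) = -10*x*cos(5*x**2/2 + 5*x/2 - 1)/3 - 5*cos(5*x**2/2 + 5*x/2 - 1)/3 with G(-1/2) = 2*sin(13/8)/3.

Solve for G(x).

G'(x) matches the chain-rule pattern g'(h)*h' with inner function h(x) = 5*x**2/2 + 5*x/2 - 1; substituting u = h(x) collapses the integral.
A general antiderivative is -2*sin(5*x**2/2 + 5*x/2 - 1)/3 + C.
The condition gives C = 2*sin(13/8)/3 - (2*sin(13/8)/3) = 0.
So G(x) = -2*sin(5*x**2/2 + 5*x/2 - 1)/3.
Check: d/dx[-2*sin(5*x**2/2 + 5*x/2 - 1)/3] = -10*x*cos(5*x**2/2 + 5*x/2 - 1)/3 - 5*cos(5*x**2/2 + 5*x/2 - 1)/3 = G'(x).

G(x) = -2*sin(5*x**2/2 + 5*x/2 - 1)/3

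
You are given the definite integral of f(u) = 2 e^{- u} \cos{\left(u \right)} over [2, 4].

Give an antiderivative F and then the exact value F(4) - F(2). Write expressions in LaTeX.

Any candidate F(u) must reproduce f(u) exactly when differentiated.
F(u) = \left(\sin{\left(u \right)} - \cos{\left(u \right)}\right) e^{- u} is an antiderivative of f.
Check: d/du[\left(\sin{\left(u \right)} - \cos{\left(u \right)}\right) e^{- u}] = 2 e^{- u} \cos{\left(u \right)} = f(u).
F(4) = \frac{\sin{\left(4 \right)}}{e^{4}} - \frac{\cos{\left(4 \right)}}{e^{4}}; F(2) = - \frac{\cos{\left(2 \right)}}{e^{2}} + \frac{\sin{\left(2 \right)}}{e^{2}}.
Integral = F(4) - F(2) = - \frac{\sin{\left(2 \right)}}{e^{2}} + \frac{\cos{\left(2 \right)}}{e^{2}} + \frac{\sin{\left(4 \right)}}{e^{4}} - \frac{\cos{\left(4 \right)}}{e^{4}}.

Antiderivative: F(u) = \left(\sin{\left(u \right)} - \cos{\left(u \right)}\right) e^{- u}; value = - \frac{\sin{\left(2 \right)}}{e^{2}} + \frac{\cos{\left(2 \right)}}{e^{2}} + \frac{\sin{\left(4 \right)}}{e^{4}} - \frac{\cos{\left(4 \right)}}{e^{4}}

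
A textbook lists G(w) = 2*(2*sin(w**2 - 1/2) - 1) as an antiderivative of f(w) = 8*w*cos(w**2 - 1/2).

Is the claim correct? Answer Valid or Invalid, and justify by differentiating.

Valid - differentiating G returns exactly f.

d/dw[G] = 8*w*cos(w**2 - 1/2)
This equals f(w) exactly, so the claim holds.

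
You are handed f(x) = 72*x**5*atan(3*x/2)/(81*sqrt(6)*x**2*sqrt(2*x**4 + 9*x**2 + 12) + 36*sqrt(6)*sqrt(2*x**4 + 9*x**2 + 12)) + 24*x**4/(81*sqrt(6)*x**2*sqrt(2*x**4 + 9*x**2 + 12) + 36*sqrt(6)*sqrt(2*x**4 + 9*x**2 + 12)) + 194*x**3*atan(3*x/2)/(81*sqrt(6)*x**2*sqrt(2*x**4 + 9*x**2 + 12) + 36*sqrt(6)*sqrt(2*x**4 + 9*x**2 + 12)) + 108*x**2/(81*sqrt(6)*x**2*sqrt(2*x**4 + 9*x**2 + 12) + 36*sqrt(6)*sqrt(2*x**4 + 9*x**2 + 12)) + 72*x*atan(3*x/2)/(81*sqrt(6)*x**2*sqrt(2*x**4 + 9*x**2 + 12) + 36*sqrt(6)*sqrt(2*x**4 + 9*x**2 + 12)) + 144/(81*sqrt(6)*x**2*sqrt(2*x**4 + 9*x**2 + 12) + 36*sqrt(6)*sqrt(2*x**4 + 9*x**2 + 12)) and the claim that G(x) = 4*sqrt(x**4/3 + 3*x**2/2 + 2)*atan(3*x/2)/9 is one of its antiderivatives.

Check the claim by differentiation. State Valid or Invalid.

d/dx[G] = (144*x**5*atan(3*x/2) + 48*x**4 + 388*x**3*atan(3*x/2) + 216*x**2 + 144*x*atan(3*x/2) + 288)/(81*sqrt(6)*x**2*sqrt(2*x**4 + 9*x**2 + 12) + 36*sqrt(6)*sqrt(2*x**4 + 9*x**2 + 12))
d/dx[G] - f(x) = (72*x**5*sqrt(2*x**4 + 9*x**2 + 12)*atan(3*x/2) + 24*x**4*sqrt(2*x**4 + 9*x**2 + 12) + 194*x**3*sqrt(2*x**4 + 9*x**2 + 12)*atan(3*x/2) + 108*x**2*sqrt(2*x**4 + 9*x**2 + 12) + 72*x*sqrt(2*x**4 + 9*x**2 + 12)*atan(3*x/2) + 144*sqrt(2*x**4 + 9*x**2 + 12))/(162*sqrt(6)*x**6 + 801*sqrt(6)*x**4 + 1296*sqrt(6)*x**2 + 432*sqrt(6)) != 0.

Invalid: d/dx[G] - f = (72*x**5*sqrt(2*x**4 + 9*x**2 + 12)*atan(3*x/2) + 24*x**4*sqrt(2*x**4 + 9*x**2 + 12) + 194*x**3*sqrt(2*x**4 + 9*x**2 + 12)*atan(3*x/2) + 108*x**2*sqrt(2*x**4 + 9*x**2 + 12) + 72*x*sqrt(2*x**4 + 9*x**2 + 12)*atan(3*x/2) + 144*sqrt(2*x**4 + 9*x**2 + 12))/(162*sqrt(6)*x**6 + 801*sqrt(6)*x**4 + 1296*sqrt(6)*x**2 + 432*sqrt(6)), which is not 0.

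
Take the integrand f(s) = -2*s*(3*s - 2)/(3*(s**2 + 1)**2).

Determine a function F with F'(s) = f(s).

Differentiate the proposed F(s) back; it has to land on f(s) exactly.
Check: d/ds[-(3*s**2*atan(s) - 3*s + 3*atan(s) + 2)/(3*(s**2 + 1))] = (-6*s**2 + 4*s)/(3*s**4 + 6*s**2 + 3), which equals f(s).

An antiderivative is F(s) = -(3*s**2*atan(s) - 3*s + 3*atan(s) + 2)/(3*(s**2 + 1)).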